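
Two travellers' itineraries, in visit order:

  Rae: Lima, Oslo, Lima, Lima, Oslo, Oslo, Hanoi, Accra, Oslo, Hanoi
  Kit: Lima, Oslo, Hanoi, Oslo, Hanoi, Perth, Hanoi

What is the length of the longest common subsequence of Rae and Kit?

Pick Lima (Rae #1, Kit #1), then Oslo (Rae #2, Kit #2), then Oslo (Rae #6, Kit #4), then Hanoi (Rae #7, Kit #5), then Hanoi (Rae #10, Kit #7); all 5 stops appear in both, in order. The LCS DP gives dp[10][7] = 5, so this is optimal.

5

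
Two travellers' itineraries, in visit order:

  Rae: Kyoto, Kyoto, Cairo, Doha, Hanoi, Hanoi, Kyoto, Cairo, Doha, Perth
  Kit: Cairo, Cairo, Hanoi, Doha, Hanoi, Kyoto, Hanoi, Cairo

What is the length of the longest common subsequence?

One common subsequence of length 5: Cairo (Rae #3, Kit #2); then Doha (Rae #4, Kit #4); then Hanoi (Rae #5, Kit #5); then Hanoi (Rae #6, Kit #7); then Cairo (Rae #8, Kit #8). Since dp[10][8] = 5, nothing longer is possible.

5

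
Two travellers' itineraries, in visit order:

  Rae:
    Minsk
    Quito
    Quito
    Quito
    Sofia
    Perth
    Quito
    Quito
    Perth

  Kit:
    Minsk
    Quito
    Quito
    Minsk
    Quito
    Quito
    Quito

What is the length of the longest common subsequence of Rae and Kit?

6

Match Minsk at Rae[1]=Kit[1]; then Quito at Rae[2]=Kit[2]; then Quito at Rae[3]=Kit[3]; then Quito at Rae[4]=Kit[5]; then Quito at Rae[7]=Kit[6]; then Quito at Rae[8]=Kit[7] — 6 stops in the same relative order in both. Since dp[9][7] = 6, nothing longer is possible.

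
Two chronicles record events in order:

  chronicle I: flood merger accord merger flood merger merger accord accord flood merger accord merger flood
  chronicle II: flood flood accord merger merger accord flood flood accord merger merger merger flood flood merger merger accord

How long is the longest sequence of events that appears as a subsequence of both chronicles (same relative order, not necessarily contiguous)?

9

Match flood (chronicle I #1, chronicle II #2) → merger (chronicle I #2, chronicle II #5) → accord (chronicle I #3, chronicle II #9) → merger (chronicle I #4, chronicle II #10) → merger (chronicle I #6, chronicle II #11) → merger (chronicle I #7, chronicle II #12) → flood (chronicle I #10, chronicle II #14) → merger (chronicle I #11, chronicle II #16) → accord (chronicle I #12, chronicle II #17) — 9 events in the same relative order in both, and the DP table's final entry dp[14][17] is also 9, so no common subsequence is longer.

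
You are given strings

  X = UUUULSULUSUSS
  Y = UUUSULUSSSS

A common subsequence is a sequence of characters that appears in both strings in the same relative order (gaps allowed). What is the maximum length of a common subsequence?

Taking U at X[2]=Y[1], then U at X[3]=Y[2], then U at X[4]=Y[3], then S at X[6]=Y[4], then U at X[7]=Y[5], then L at X[8]=Y[6], then U at X[9]=Y[7], then S at X[10]=Y[9], then S at X[12]=Y[10], then S at X[13]=Y[11] gives a common subsequence of length 10, and the DP table's final entry dp[13][11] is also 10, so no common subsequence is longer.

10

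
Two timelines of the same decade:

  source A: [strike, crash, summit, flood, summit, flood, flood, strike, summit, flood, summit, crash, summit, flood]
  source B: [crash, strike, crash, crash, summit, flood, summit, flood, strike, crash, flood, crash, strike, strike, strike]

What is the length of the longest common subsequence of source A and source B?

9

Match strike [1,2] → crash [2,4] → summit [3,5] → flood [4,6] → summit [5,7] → flood [7,8] → strike [8,9] → flood [10,11] → crash [12,12] — 9 events in the same relative order in both. dp[14][15] = 9 confirms this is the maximum.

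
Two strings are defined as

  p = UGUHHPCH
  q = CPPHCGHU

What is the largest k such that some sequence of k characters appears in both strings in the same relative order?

3

Taking H at p[5]=q[4]; then C at p[7]=q[5]; then H at p[8]=q[7] gives a common subsequence of length 3, and the DP table's final entry dp[8][8] is also 3, so no common subsequence is longer.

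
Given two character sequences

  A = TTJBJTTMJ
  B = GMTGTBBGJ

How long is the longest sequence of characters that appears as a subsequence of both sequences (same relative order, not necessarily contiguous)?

4

Let dp[i][j] be the LCS length of the first i characters of A and the first j characters of B. dp[i][j] = dp[i-1][j-1]+1 when the i-th and j-th characters match, else max(dp[i-1][j], dp[i][j-1]).
    ·  G  M  T  G  T  B  B  G  J
 ·  0  0  0  0  0  0  0  0  0  0
 T  0  0  0  1  1  1  1  1  1  1
 T  0  0  0  1  1  2  2  2  2  2
 J  0  0  0  1  1  2  2  2  2  3
 B  0  0  0  1  1  2  3  3  3  3
 J  0  0  0  1  1  2  3  3  3  4
 T  0  0  0  1  1  2  3  3  3  4
 T  0  0  0  1  1  2  3  3  3  4
 M  0  0  1  1  1  2  3  3  3  4
 J  0  0  1  1  1  2  3  3  3  4
dp[9][9] = 4. One LCS (by backtracking along matches): TTBJ.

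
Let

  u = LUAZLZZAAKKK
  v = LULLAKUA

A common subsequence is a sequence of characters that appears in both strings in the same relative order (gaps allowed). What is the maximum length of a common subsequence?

5

Let dp[i][j] be the LCS length of the first i characters of u and the first j characters of v. dp[i][j] = dp[i-1][j-1]+1 when the i-th and j-th characters match, else max(dp[i-1][j], dp[i][j-1]).
    ·  L  U  L  L  A  K  U  A
 ·  0  0  0  0  0  0  0  0  0
 L  0  1  1  1  1  1  1  1  1
 U  0  1  2  2  2  2  2  2  2
 A  0  1  2  2  2  3  3  3  3
 Z  0  1  2  2  2  3  3  3  3
 L  0  1  2  3  3  3  3  3  3
 Z  0  1  2  3  3  3  3  3  3
 Z  0  1  2  3  3  3  3  3  3
 A  0  1  2  3  3  4  4  4  4
 A  0  1  2  3  3  4  4  4  5
 K  0  1  2  3  3  4  5  5  5
 K  0  1  2  3  3  4  5  5  5
 K  0  1  2  3  3  4  5  5  5
dp[12][8] = 5. One LCS (by backtracking along matches): LULAA.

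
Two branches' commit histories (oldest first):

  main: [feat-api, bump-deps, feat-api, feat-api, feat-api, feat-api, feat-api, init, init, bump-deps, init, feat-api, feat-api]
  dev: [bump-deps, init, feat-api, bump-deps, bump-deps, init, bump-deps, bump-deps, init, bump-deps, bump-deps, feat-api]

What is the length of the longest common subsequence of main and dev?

One common subsequence of length 6: feat-api [1,3], bump-deps [2,5], init [8,6], init [9,9], bump-deps [10,11], feat-api [13,12], and the DP table's final entry dp[13][12] is also 6, so no common subsequence is longer.

6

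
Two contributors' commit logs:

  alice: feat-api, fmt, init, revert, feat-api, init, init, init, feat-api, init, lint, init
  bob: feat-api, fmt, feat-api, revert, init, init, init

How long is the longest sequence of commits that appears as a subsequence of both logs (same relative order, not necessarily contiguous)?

One common subsequence of length 6: feat-api (alice #1, bob #1); then fmt (alice #2, bob #2); then revert (alice #4, bob #4); then init (alice #8, bob #5); then init (alice #10, bob #6); then init (alice #12, bob #7). The LCS DP gives dp[12][7] = 6, so this is optimal.

6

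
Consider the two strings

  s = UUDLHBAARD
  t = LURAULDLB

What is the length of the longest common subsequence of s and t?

5

Let dp[i][j] be the LCS length of the first i characters of s and the first j characters of t. dp[i][j] = dp[i-1][j-1]+1 when the i-th and j-th characters match, else max(dp[i-1][j], dp[i][j-1]).
    ·  L  U  R  A  U  L  D  L  B
 ·  0  0  0  0  0  0  0  0  0  0
 U  0  0  1  1  1  1  1  1  1  1
 U  0  0  1  1  1  2  2  2  2  2
 D  0  0  1  1  1  2  2  3  3  3
 L  0  1  1  1  1  2  3  3  4  4
 H  0  1  1  1  1  2  3  3  4  4
 B  0  1  1  1  1  2  3  3  4  5
 A  0  1  1  1  2  2  3  3  4  5
 A  0  1  1  1  2  2  3  3  4  5
 R  0  1  1  2  2  2  3  3  4  5
 D  0  1  1  2  2  2  3  4  4  5
dp[10][9] = 5. One LCS (by backtracking along matches): UUDLB.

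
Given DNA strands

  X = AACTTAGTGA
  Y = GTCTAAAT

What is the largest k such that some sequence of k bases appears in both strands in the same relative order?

4

Let dp[i][j] be the LCS length of the first i bases of X and the first j bases of Y. dp[i][j] = dp[i-1][j-1]+1 when the i-th and j-th bases match, else max(dp[i-1][j], dp[i][j-1]).
    ·  G  T  C  T  A  A  A  T
 ·  0  0  0  0  0  0  0  0  0
 A  0  0  0  0  0  1  1  1  1
 A  0  0  0  0  0  1  2  2  2
 C  0  0  0  1  1  1  2  2  2
 T  0  0  1  1  2  2  2  2  3
 T  0  0  1  1  2  2  2  2  3
 A  0  0  1  1  2  3  3  3  3
 G  0  1  1  1  2  3  3  3  3
 T  0  1  2  2  2  3  3  3  4
 G  0  1  2  2  2  3  3  3  4
 A  0  1  2  2  2  3  4  4  4
dp[10][8] = 4. One LCS (by backtracking along matches): AAAT.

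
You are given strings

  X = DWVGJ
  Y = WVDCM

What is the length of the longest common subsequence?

Taking W [2,1]; then V [3,2] gives a common subsequence of length 2. dp[5][5] = 2 confirms this is the maximum.

2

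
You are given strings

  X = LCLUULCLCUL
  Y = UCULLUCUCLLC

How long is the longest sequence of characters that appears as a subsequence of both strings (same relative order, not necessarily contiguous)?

One common subsequence of length 7: L (X #1, Y #4); then L (X #3, Y #5); then U (X #4, Y #6); then U (X #5, Y #8); then L (X #6, Y #10); then L (X #8, Y #11); then C (X #9, Y #12). dp[11][12] = 7 confirms this is the maximum.

7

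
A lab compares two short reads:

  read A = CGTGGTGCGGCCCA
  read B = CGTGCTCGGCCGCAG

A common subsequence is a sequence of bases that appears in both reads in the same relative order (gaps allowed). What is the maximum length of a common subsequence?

Pick C at read A[1]=read B[1], G at read A[2]=read B[2], T at read A[3]=read B[3], G at read A[4]=read B[4], T at read A[6]=read B[6], C at read A[8]=read B[7], G at read A[9]=read B[8], G at read A[10]=read B[9], C at read A[11]=read B[10], C at read A[12]=read B[11], C at read A[13]=read B[13], A at read A[14]=read B[14]; all 12 bases appear in both, in order. The LCS DP gives dp[14][15] = 12, so this is optimal.

12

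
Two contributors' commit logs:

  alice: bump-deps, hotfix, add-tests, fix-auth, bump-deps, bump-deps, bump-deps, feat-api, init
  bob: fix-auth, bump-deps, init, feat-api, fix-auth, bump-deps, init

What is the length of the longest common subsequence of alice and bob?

Taking bump-deps (alice #1, bob #2), fix-auth (alice #4, bob #5), bump-deps (alice #7, bob #6), init (alice #9, bob #7) gives a common subsequence of length 4. dp[9][7] = 4 confirms this is the maximum.

4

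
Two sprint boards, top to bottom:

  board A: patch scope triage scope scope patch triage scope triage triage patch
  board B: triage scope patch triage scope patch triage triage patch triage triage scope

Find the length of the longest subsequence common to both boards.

Taking triage (board A #3, board B #1) → scope (board A #5, board B #2) → patch (board A #6, board B #3) → triage (board A #7, board B #4) → scope (board A #8, board B #5) → triage (board A #9, board B #7) → triage (board A #10, board B #8) → patch (board A #11, board B #9) gives a common subsequence of length 8. dp[11][12] = 8 confirms this is the maximum.

8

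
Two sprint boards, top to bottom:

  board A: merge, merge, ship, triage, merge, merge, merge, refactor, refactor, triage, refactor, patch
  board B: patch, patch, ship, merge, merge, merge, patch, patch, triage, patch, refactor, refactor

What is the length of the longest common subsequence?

Match ship [3,3] → merge [5,4] → merge [6,5] → merge [7,6] → refactor [9,11] → refactor [11,12] — 6 tasks in the same relative order in both. Since dp[12][12] = 6, nothing longer is possible.

6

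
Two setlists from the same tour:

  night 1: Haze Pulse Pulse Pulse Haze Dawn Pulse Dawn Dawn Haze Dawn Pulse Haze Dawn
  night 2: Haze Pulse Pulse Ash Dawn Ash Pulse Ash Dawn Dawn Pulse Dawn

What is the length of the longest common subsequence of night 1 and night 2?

Pick Haze [1,1] → Pulse [2,2] → Pulse [3,3] → Dawn [6,5] → Pulse [7,7] → Dawn [9,9] → Dawn [11,10] → Pulse [12,11] → Dawn [14,12]; all 9 songs appear in both, in order. Since dp[14][12] = 9, nothing longer is possible.

9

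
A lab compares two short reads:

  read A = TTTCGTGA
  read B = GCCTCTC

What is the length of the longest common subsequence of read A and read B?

Match T [1,4], T [3,6], C [4,7] — 3 bases in the same relative order in both, and the DP table's final entry dp[8][7] is also 3, so no common subsequence is longer.

3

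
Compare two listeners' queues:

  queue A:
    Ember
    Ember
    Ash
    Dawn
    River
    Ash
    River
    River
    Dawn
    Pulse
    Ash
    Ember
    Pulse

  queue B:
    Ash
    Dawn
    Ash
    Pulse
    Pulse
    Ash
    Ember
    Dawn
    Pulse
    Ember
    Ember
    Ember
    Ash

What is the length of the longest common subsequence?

One common subsequence of length 7: Ash (queue A #3, queue B #1); then Dawn (queue A #4, queue B #2); then Ash (queue A #6, queue B #3); then Pulse (queue A #10, queue B #5); then Ash (queue A #11, queue B #6); then Ember (queue A #12, queue B #7); then Pulse (queue A #13, queue B #9). The LCS DP gives dp[13][13] = 7, so this is optimal.

7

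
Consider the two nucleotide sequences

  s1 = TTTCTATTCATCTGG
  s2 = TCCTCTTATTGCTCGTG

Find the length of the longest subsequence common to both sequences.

Taking T (s1 #1, s2 #1), then T (s1 #2, s2 #4), then T (s1 #3, s2 #6), then T (s1 #5, s2 #7), then A (s1 #6, s2 #8), then T (s1 #7, s2 #9), then T (s1 #8, s2 #10), then C (s1 #9, s2 #12), then T (s1 #11, s2 #13), then C (s1 #12, s2 #14), then T (s1 #13, s2 #16), then G (s1 #15, s2 #17) gives a common subsequence of length 12. The LCS DP gives dp[15][17] = 12, so this is optimal.

12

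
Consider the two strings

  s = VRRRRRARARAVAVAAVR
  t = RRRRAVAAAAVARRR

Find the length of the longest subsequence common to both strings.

Pick R at s[2]=t[1], R at s[3]=t[2], R at s[4]=t[3], R at s[5]=t[4], A at s[7]=t[7], A at s[9]=t[8], A at s[11]=t[9], A at s[13]=t[10], V at s[14]=t[11], A at s[15]=t[12], R at s[18]=t[15]; all 11 characters appear in both, in order, and the DP table's final entry dp[18][15] is also 11, so no common subsequence is longer.

11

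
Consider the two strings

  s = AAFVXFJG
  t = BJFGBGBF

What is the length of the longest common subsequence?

Let dp[i][j] be the LCS length of the first i characters of s and the first j characters of t. dp[i][j] = dp[i-1][j-1]+1 when the i-th and j-th characters match, else max(dp[i-1][j], dp[i][j-1]).
    ·  B  J  F  G  B  G  B  F
 ·  0  0  0  0  0  0  0  0  0
 A  0  0  0  0  0  0  0  0  0
 A  0  0  0  0  0  0  0  0  0
 F  0  0  0  1  1  1  1  1  1
 V  0  0  0  1  1  1  1  1  1
 X  0  0  0  1  1  1  1  1  1
 F  0  0  0  1  1  1  1  1  2
 J  0  0  1  1  1  1  1  1  2
 G  0  0  1  1  2  2  2  2  2
dp[8][8] = 2. One LCS (by backtracking along matches): FF.

2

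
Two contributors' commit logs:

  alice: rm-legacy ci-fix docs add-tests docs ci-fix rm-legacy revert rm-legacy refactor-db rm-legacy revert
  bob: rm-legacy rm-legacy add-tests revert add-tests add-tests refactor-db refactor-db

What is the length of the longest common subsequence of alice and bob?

4

Pick rm-legacy (alice #1, bob #2), add-tests (alice #4, bob #3), revert (alice #8, bob #4), refactor-db (alice #10, bob #8); all 4 commits appear in both, in order, and the DP table's final entry dp[12][8] is also 4, so no common subsequence is longer.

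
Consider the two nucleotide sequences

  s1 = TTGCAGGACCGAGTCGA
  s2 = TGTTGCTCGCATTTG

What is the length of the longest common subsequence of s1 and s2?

9

Pick T [1,3]; then T [2,4]; then G [3,5]; then C [4,8]; then G [7,9]; then C [10,10]; then A [12,11]; then T [14,14]; then G [16,15]; all 9 bases appear in both, in order. The LCS DP gives dp[17][15] = 9, so this is optimal.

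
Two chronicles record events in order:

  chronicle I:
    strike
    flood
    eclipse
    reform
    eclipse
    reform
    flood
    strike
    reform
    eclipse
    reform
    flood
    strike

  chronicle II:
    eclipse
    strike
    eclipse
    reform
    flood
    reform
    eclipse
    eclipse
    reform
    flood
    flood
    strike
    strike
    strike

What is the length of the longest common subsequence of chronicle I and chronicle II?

One common subsequence of length 9: strike (chronicle I #1, chronicle II #2), eclipse (chronicle I #5, chronicle II #3), reform (chronicle I #6, chronicle II #4), flood (chronicle I #7, chronicle II #5), reform (chronicle I #9, chronicle II #6), eclipse (chronicle I #10, chronicle II #8), reform (chronicle I #11, chronicle II #9), flood (chronicle I #12, chronicle II #11), strike (chronicle I #13, chronicle II #14). The LCS DP gives dp[13][14] = 9, so this is optimal.

9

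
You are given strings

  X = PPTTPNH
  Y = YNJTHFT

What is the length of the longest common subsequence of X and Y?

2

Taking T at X[3]=Y[4], T at X[4]=Y[7] gives a common subsequence of length 2. dp[7][7] = 2 confirms this is the maximum.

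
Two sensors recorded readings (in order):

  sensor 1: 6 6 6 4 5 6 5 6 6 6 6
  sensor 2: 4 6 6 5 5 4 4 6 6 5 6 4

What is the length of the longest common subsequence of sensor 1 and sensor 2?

7

Let dp[i][j] be the LCS length of the first i values of sensor 1 and the first j values of sensor 2. dp[i][j] = dp[i-1][j-1]+1 when the i-th and j-th values match, else max(dp[i-1][j], dp[i][j-1]).
    ·  4  6  6  5  5  4  4  6  6  5  6  4
 ·  0  0  0  0  0  0  0  0  0  0  0  0  0
 6  0  0  1  1  1  1  1  1  1  1  1  1  1
 6  0  0  1  2  2  2  2  2  2  2  2  2  2
 6  0  0  1  2  2  2  2  2  3  3  3  3  3
 4  0  1  1  2  2  2  3  3  3  3  3  3  4
 5  0  1  1  2  3  3  3  3  3  3  4  4  4
 6  0  1  2  2  3  3  3  3  4  4  4  5  5
 5  0  1  2  2  3  4  4  4  4  4  5  5  5
 6  0  1  2  3  3  4  4  4  5  5  5  6  6
 6  0  1  2  3  3  4  4  4  5  6  6  6  6
 6  0  1  2  3  3  4  4  4  5  6  6  7  7
 6  0  1  2  3  3  4  4  4  5  6  6  7  7
dp[11][12] = 7. One LCS (by backtracking along matches): 6, 6, 5, 5, 6, 6, 6.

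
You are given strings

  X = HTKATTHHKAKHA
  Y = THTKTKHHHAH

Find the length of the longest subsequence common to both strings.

8

Let dp[i][j] be the LCS length of the first i characters of X and the first j characters of Y. dp[i][j] = dp[i-1][j-1]+1 when the i-th and j-th characters match, else max(dp[i-1][j], dp[i][j-1]).
    ·  T  H  T  K  T  K  H  H  H  A  H
 ·  0  0  0  0  0  0  0  0  0  0  0  0
 H  0  0  1  1  1  1  1  1  1  1  1  1
 T  0  1  1  2  2  2  2  2  2  2  2  2
 K  0  1  1  2  3  3  3  3  3  3  3  3
 A  0  1  1  2  3  3  3  3  3  3  4  4
 T  0  1  1  2  3  4  4  4  4  4  4  4
 T  0  1  1  2  3  4  4  4  4  4  4  4
 H  0  1  2  2  3  4  4  5  5  5  5  5
 H  0  1  2  2  3  4  4  5  6  6  6  6
 K  0  1  2  2  3  4  5  5  6  6  6  6
 A  0  1  2  2  3  4  5  5  6  6  7  7
 K  0  1  2  2  3  4  5  5  6  6  7  7
 H  0  1  2  2  3  4  5  6  6  7  7  8
 A  0  1  2  2  3  4  5  6  6  7  8  8
dp[13][11] = 8. One LCS (by backtracking along matches): HTKTHHAH.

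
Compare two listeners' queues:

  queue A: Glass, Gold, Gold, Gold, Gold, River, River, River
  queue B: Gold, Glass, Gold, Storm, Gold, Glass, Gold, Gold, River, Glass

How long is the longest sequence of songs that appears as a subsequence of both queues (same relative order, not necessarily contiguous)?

One common subsequence of length 6: Glass [1,2] → Gold [2,3] → Gold [3,5] → Gold [4,7] → Gold [5,8] → River [6,9], and the DP table's final entry dp[8][10] is also 6, so no common subsequence is longer.

6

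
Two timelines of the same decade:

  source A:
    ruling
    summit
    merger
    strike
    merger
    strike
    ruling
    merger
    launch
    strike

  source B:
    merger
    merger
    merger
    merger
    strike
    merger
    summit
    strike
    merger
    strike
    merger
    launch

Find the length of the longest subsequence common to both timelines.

6

Pick summit (source A #2, source B #7), then strike (source A #4, source B #8), then merger (source A #5, source B #9), then strike (source A #6, source B #10), then merger (source A #8, source B #11), then launch (source A #9, source B #12); all 6 events appear in both, in order, and the DP table's final entry dp[10][12] is also 6, so no common subsequence is longer.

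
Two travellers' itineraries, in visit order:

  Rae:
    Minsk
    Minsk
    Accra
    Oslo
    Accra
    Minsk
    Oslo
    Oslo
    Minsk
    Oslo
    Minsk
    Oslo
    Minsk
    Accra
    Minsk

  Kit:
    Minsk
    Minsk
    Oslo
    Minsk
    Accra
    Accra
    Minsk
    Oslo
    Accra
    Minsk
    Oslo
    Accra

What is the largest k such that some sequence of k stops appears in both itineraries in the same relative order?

Taking Minsk [1,2], then Minsk [2,4], then Accra [3,5], then Accra [5,6], then Minsk [6,7], then Oslo [7,8], then Minsk [11,10], then Oslo [12,11], then Accra [14,12] gives a common subsequence of length 9. Since dp[15][12] = 9, nothing longer is possible.

9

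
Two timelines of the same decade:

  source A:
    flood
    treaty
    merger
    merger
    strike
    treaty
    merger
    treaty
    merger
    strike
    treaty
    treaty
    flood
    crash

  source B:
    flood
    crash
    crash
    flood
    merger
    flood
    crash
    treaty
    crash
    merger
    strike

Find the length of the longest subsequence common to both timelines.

5

Match flood at source A[1]=source B[4] → merger at source A[3]=source B[5] → treaty at source A[6]=source B[8] → merger at source A[9]=source B[10] → strike at source A[10]=source B[11] — 5 events in the same relative order in both. dp[14][11] = 5 confirms this is the maximum.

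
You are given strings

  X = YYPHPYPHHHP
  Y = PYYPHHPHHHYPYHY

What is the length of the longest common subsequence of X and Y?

9

Pick Y at X[1]=Y[2], Y at X[2]=Y[3], P at X[3]=Y[4], H at X[4]=Y[6], P at X[7]=Y[7], H at X[8]=Y[8], H at X[9]=Y[9], H at X[10]=Y[10], P at X[11]=Y[12]; all 9 characters appear in both, in order. The LCS DP gives dp[11][15] = 9, so this is optimal.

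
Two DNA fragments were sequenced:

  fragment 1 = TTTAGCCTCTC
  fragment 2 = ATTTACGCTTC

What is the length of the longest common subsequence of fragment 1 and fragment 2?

9

Pick T [1,2], T [2,3], T [3,4], A [4,5], G [5,7], C [7,8], T [8,9], T [10,10], C [11,11]; all 9 bases appear in both, in order. The LCS DP gives dp[11][11] = 9, so this is optimal.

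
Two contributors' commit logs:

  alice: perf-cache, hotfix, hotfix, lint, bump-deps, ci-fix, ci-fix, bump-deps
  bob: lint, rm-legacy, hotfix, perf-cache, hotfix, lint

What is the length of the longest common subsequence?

Match perf-cache (alice #1, bob #4), hotfix (alice #3, bob #5), lint (alice #4, bob #6) — 3 commits in the same relative order in both. The LCS DP gives dp[8][6] = 3, so this is optimal.

3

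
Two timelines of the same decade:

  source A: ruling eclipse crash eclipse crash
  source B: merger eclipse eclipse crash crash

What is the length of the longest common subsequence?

3

One common subsequence of length 3: eclipse [2,3], crash [3,4], crash [5,5], and the DP table's final entry dp[5][5] is also 3, so no common subsequence is longer.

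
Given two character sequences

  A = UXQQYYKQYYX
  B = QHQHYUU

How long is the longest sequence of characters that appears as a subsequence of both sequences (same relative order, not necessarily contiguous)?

Let dp[i][j] be the LCS length of the first i characters of A and the first j characters of B. dp[i][j] = dp[i-1][j-1]+1 when the i-th and j-th characters match, else max(dp[i-1][j], dp[i][j-1]).
    ·  Q  H  Q  H  Y  U  U
 ·  0  0  0  0  0  0  0  0
 U  0  0  0  0  0  0  1  1
 X  0  0  0  0  0  0  1  1
 Q  0  1  1  1  1  1  1  1
 Q  0  1  1  2  2  2  2  2
 Y  0  1  1  2  2  3  3  3
 Y  0  1  1  2  2  3  3  3
 K  0  1  1  2  2  3  3  3
 Q  0  1  1  2  2  3  3  3
 Y  0  1  1  2  2  3  3  3
 Y  0  1  1  2  2  3  3  3
 X  0  1  1  2  2  3  3  3
dp[11][7] = 3. One LCS (by backtracking along matches): QQY.

3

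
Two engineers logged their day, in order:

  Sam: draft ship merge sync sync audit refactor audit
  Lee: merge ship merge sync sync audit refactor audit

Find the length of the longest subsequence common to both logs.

7

Taking ship (Sam #2, Lee #2); then merge (Sam #3, Lee #3); then sync (Sam #4, Lee #4); then sync (Sam #5, Lee #5); then audit (Sam #6, Lee #6); then refactor (Sam #7, Lee #7); then audit (Sam #8, Lee #8) gives a common subsequence of length 7. dp[8][8] = 7 confirms this is the maximum.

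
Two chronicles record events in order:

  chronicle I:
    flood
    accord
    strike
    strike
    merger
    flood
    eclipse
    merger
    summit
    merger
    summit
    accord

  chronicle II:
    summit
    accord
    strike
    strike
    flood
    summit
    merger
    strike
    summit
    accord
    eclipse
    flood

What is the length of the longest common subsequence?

8

Pick accord at chronicle I[2]=chronicle II[2] → strike at chronicle I[3]=chronicle II[3] → strike at chronicle I[4]=chronicle II[4] → flood at chronicle I[6]=chronicle II[5] → summit at chronicle I[9]=chronicle II[6] → merger at chronicle I[10]=chronicle II[7] → summit at chronicle I[11]=chronicle II[9] → accord at chronicle I[12]=chronicle II[10]; all 8 events appear in both, in order. dp[12][12] = 8 confirms this is the maximum.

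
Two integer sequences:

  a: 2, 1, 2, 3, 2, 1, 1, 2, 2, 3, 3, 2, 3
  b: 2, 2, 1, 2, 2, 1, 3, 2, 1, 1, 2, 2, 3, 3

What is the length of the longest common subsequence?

11

Match 2 [1,2], then 1 [2,3], then 2 [3,5], then 3 [4,7], then 2 [5,8], then 1 [6,9], then 1 [7,10], then 2 [8,11], then 2 [9,12], then 3 [11,13], then 3 [13,14] — 11 values in the same relative order in both. Since dp[13][14] = 11, nothing longer is possible.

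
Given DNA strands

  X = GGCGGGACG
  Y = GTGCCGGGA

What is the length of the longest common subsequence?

One common subsequence of length 7: G [1,1], G [2,3], C [3,5], G [4,6], G [5,7], G [6,8], A [7,9]. The LCS DP gives dp[9][9] = 7, so this is optimal.

7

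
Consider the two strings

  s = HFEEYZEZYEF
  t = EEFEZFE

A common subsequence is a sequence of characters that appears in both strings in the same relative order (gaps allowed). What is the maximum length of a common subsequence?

Match E [3,1] → E [4,2] → E [7,4] → Z [8,5] → E [10,7] — 5 characters in the same relative order in both. Since dp[11][7] = 5, nothing longer is possible.

5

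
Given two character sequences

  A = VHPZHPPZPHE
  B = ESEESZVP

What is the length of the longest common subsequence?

Let dp[i][j] be the LCS length of the first i characters of A and the first j characters of B. dp[i][j] = dp[i-1][j-1]+1 when the i-th and j-th characters match, else max(dp[i-1][j], dp[i][j-1]).
    ·  E  S  E  E  S  Z  V  P
 ·  0  0  0  0  0  0  0  0  0
 V  0  0  0  0  0  0  0  1  1
 H  0  0  0  0  0  0  0  1  1
 P  0  0  0  0  0  0  0  1  2
 Z  0  0  0  0  0  0  1  1  2
 H  0  0  0  0  0  0  1  1  2
 P  0  0  0  0  0  0  1  1  2
 P  0  0  0  0  0  0  1  1  2
 Z  0  0  0  0  0  0  1  1  2
 P  0  0  0  0  0  0  1  1  2
 H  0  0  0  0  0  0  1  1  2
 E  0  1  1  1  1  1  1  1  2
dp[11][8] = 2. One LCS (by backtracking along matches): VP.

2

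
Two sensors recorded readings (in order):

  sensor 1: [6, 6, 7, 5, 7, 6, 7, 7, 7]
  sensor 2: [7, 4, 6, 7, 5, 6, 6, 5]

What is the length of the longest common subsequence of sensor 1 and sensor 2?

4

Taking 6 at sensor 1[2]=sensor 2[3], then 7 at sensor 1[3]=sensor 2[4], then 5 at sensor 1[4]=sensor 2[5], then 6 at sensor 1[6]=sensor 2[7] gives a common subsequence of length 4. The LCS DP gives dp[9][8] = 4, so this is optimal.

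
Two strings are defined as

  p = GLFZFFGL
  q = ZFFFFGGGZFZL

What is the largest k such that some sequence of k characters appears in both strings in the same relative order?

Let dp[i][j] be the LCS length of the first i characters of p and the first j characters of q. dp[i][j] = dp[i-1][j-1]+1 when the i-th and j-th characters match, else max(dp[i-1][j], dp[i][j-1]).
    ·  Z  F  F  F  F  G  G  G  Z  F  Z  L
 ·  0  0  0  0  0  0  0  0  0  0  0  0  0
 G  0  0  0  0  0  0  1  1  1  1  1  1  1
 L  0  0  0  0  0  0  1  1  1  1  1  1  2
 F  0  0  1  1  1  1  1  1  1  1  2  2  2
 Z  0  1  1  1  1  1  1  1  1  2  2  3  3
 F  0  1  2  2  2  2  2  2  2  2  3  3  3
 F  0  1  2  3  3  3  3  3  3  3  3  3  3
 G  0  1  2  3  3  3  4  4  4  4  4  4  4
 L  0  1  2  3  3  3  4  4  4  4  4  4  5
dp[8][12] = 5. One LCS (by backtracking along matches): FFFGL.

5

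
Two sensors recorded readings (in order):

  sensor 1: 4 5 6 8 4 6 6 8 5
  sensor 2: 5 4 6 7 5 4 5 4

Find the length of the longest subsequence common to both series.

Pick 4 [1,2]; then 5 [2,5]; then 4 [5,6]; then 5 [9,7]; all 4 values appear in both, in order. dp[9][8] = 4 confirms this is the maximum.

4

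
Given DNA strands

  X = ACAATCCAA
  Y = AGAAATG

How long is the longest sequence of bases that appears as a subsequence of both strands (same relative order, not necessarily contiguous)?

One common subsequence of length 4: A [1,3], then A [3,4], then A [4,5], then T [5,6]. Since dp[9][7] = 4, nothing longer is possible.

4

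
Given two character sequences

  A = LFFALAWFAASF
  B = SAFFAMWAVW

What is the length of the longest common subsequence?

5

One common subsequence of length 5: F [2,3] → F [3,4] → A [4,5] → A [6,8] → W [7,10]. The LCS DP gives dp[12][10] = 5, so this is optimal.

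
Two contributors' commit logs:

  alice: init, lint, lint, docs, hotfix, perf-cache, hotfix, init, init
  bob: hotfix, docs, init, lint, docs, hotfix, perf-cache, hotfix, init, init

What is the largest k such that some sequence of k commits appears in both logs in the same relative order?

8

Taking init [1,3], then lint [3,4], then docs [4,5], then hotfix [5,6], then perf-cache [6,7], then hotfix [7,8], then init [8,9], then init [9,10] gives a common subsequence of length 8. The LCS DP gives dp[9][10] = 8, so this is optimal.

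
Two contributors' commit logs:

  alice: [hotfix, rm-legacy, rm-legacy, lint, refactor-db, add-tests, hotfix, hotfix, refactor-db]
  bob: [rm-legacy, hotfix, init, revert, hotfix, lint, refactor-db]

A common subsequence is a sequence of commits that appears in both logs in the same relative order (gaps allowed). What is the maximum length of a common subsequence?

Match rm-legacy (alice #3, bob #1), hotfix (alice #7, bob #2), hotfix (alice #8, bob #5), refactor-db (alice #9, bob #7) — 4 commits in the same relative order in both, and the DP table's final entry dp[9][7] is also 4, so no common subsequence is longer.

4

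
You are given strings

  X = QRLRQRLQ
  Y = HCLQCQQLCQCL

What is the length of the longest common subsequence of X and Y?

Let dp[i][j] be the LCS length of the first i characters of X and the first j characters of Y. dp[i][j] = dp[i-1][j-1]+1 when the i-th and j-th characters match, else max(dp[i-1][j], dp[i][j-1]).
    ·  H  C  L  Q  C  Q  Q  L  C  Q  C  L
 ·  0  0  0  0  0  0  0  0  0  0  0  0  0
 Q  0  0  0  0  1  1  1  1  1  1  1  1  1
 R  0  0  0  0  1  1  1  1  1  1  1  1  1
 L  0  0  0  1  1  1  1  1  2  2  2  2  2
 R  0  0  0  1  1  1  1  1  2  2  2  2  2
 Q  0  0  0  1  2  2  2  2  2  2  3  3  3
 R  0  0  0  1  2  2  2  2  2  2  3  3  3
 L  0  0  0  1  2  2  2  2  3  3  3  3  4
 Q  0  0  0  1  2  2  3  3  3  3  4  4  4
dp[8][12] = 4. One LCS (by backtracking along matches): QLQL.

4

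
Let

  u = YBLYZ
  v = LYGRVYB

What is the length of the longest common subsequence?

Let dp[i][j] be the LCS length of the first i characters of u and the first j characters of v. dp[i][j] = dp[i-1][j-1]+1 when the i-th and j-th characters match, else max(dp[i-1][j], dp[i][j-1]).
    ·  L  Y  G  R  V  Y  B
 ·  0  0  0  0  0  0  0  0
 Y  0  0  1  1  1  1  1  1
 B  0  0  1  1  1  1  1  2
 L  0  1  1  1  1  1  1  2
 Y  0  1  2  2  2  2  2  2
 Z  0  1  2  2  2  2  2  2
dp[5][7] = 2. One LCS (by backtracking along matches): YB.

2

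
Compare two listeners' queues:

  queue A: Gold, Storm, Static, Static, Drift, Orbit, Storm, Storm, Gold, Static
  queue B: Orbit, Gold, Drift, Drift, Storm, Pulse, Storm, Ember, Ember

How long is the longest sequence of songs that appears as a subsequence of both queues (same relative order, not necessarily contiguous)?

4

Pick Gold at queue A[1]=queue B[2], Drift at queue A[5]=queue B[4], Storm at queue A[7]=queue B[5], Storm at queue A[8]=queue B[7]; all 4 songs appear in both, in order. The LCS DP gives dp[10][9] = 4, so this is optimal.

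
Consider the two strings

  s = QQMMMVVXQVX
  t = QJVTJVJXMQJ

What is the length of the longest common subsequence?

5

One common subsequence of length 5: Q [1,1]; then V [6,3]; then V [7,6]; then X [8,8]; then Q [9,10]. The LCS DP gives dp[11][11] = 5, so this is optimal.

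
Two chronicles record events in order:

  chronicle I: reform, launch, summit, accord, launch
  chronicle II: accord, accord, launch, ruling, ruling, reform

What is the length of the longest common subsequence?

Pick accord [4,2], launch [5,3]; all 2 events appear in both, in order. dp[5][6] = 2 confirms this is the maximum.

2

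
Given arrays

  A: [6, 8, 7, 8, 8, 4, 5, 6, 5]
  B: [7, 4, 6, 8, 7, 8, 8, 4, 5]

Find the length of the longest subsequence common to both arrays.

7

Taking 6 [1,3], then 8 [2,4], then 7 [3,5], then 8 [4,6], then 8 [5,7], then 4 [6,8], then 5 [9,9] gives a common subsequence of length 7, and the DP table's final entry dp[9][9] is also 7, so no common subsequence is longer.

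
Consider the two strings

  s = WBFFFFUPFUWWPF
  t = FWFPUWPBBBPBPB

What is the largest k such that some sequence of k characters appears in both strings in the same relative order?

6

One common subsequence of length 6: W [1,2] → F [6,3] → P [8,4] → U [10,5] → W [11,6] → P [13,13], and the DP table's final entry dp[14][14] is also 6, so no common subsequence is longer.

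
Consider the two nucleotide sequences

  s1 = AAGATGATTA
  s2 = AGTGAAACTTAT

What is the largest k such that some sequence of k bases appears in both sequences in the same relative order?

Pick A (s1 #2, s2 #1) → G (s1 #3, s2 #2) → T (s1 #5, s2 #3) → G (s1 #6, s2 #4) → A (s1 #7, s2 #7) → T (s1 #8, s2 #9) → T (s1 #9, s2 #10) → A (s1 #10, s2 #11); all 8 bases appear in both, in order, and the DP table's final entry dp[10][12] is also 8, so no common subsequence is longer.

8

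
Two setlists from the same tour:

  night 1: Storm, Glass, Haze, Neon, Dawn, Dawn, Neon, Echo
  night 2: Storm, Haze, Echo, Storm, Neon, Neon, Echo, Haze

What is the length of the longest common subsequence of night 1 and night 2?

5

Match Storm (night 1 #1, night 2 #1); then Haze (night 1 #3, night 2 #2); then Neon (night 1 #4, night 2 #5); then Neon (night 1 #7, night 2 #6); then Echo (night 1 #8, night 2 #7) — 5 songs in the same relative order in both, and the DP table's final entry dp[8][8] is also 5, so no common subsequence is longer.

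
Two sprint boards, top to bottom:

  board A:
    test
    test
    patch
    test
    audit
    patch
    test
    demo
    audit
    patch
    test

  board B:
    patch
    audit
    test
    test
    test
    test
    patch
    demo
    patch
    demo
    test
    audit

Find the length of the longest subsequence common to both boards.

7

Pick test (board A #1, board B #4) → test (board A #2, board B #5) → test (board A #4, board B #6) → patch (board A #6, board B #7) → demo (board A #8, board B #8) → patch (board A #10, board B #9) → test (board A #11, board B #11); all 7 tasks appear in both, in order. dp[11][12] = 7 confirms this is the maximum.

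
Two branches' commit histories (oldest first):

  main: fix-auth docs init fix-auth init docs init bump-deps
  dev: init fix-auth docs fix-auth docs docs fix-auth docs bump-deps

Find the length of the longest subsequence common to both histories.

5

Pick fix-auth [1,4], then docs [2,6], then fix-auth [4,7], then docs [6,8], then bump-deps [8,9]; all 5 commits appear in both, in order. The LCS DP gives dp[8][9] = 5, so this is optimal.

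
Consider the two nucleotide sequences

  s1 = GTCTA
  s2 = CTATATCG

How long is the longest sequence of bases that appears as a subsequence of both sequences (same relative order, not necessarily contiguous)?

Match T at s1[2]=s2[2], T at s1[4]=s2[4], A at s1[5]=s2[5] — 3 bases in the same relative order in both. The LCS DP gives dp[5][8] = 3, so this is optimal.

3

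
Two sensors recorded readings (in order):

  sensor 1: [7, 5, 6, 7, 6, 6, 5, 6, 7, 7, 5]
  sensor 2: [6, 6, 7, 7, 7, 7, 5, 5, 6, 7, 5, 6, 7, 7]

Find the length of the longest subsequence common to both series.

8

Match 7 (sensor 1 #1, sensor 2 #6); then 5 (sensor 1 #2, sensor 2 #8); then 6 (sensor 1 #3, sensor 2 #9); then 7 (sensor 1 #4, sensor 2 #10); then 5 (sensor 1 #7, sensor 2 #11); then 6 (sensor 1 #8, sensor 2 #12); then 7 (sensor 1 #9, sensor 2 #13); then 7 (sensor 1 #10, sensor 2 #14) — 8 values in the same relative order in both, and the DP table's final entry dp[11][14] is also 8, so no common subsequence is longer.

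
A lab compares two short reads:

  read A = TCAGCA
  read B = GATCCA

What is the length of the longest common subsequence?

Pick T at read A[1]=read B[3] → C at read A[2]=read B[4] → C at read A[5]=read B[5] → A at read A[6]=read B[6]; all 4 bases appear in both, in order, and the DP table's final entry dp[6][6] is also 4, so no common subsequence is longer.

4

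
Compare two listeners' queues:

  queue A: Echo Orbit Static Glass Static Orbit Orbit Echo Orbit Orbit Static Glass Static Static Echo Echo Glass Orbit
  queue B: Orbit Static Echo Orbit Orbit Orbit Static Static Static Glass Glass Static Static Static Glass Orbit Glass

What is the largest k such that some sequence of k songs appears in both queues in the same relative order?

Pick Orbit [2,1], Static [3,2], Orbit [6,4], Orbit [7,5], Orbit [9,6], Static [11,9], Glass [12,11], Static [13,13], Static [14,14], Glass [17,15], Orbit [18,16]; all 11 songs appear in both, in order. dp[18][17] = 11 confirms this is the maximum.

11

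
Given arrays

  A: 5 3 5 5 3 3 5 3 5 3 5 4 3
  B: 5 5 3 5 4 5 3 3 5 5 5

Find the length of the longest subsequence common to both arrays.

One common subsequence of length 9: 5 at A[1]=B[2]; then 3 at A[2]=B[3]; then 5 at A[3]=B[4]; then 5 at A[4]=B[6]; then 3 at A[5]=B[7]; then 3 at A[6]=B[8]; then 5 at A[7]=B[9]; then 5 at A[9]=B[10]; then 5 at A[11]=B[11]. dp[13][11] = 9 confirms this is the maximum.

9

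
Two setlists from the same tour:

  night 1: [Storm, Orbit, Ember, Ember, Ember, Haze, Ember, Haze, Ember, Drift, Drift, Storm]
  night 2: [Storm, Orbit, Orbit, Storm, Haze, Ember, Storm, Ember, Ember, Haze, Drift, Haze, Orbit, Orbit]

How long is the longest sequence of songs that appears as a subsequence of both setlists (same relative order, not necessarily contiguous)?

Pick Storm [1,1], Orbit [2,3], Ember [3,6], Ember [4,8], Ember [5,9], Haze [6,10], Haze [8,12]; all 7 songs appear in both, in order. dp[12][14] = 7 confirms this is the maximum.

7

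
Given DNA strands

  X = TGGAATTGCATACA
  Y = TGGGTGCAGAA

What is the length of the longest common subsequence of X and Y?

Taking T (X #1, Y #1); then G (X #2, Y #3); then G (X #3, Y #4); then T (X #7, Y #5); then G (X #8, Y #6); then C (X #9, Y #7); then A (X #10, Y #8); then A (X #12, Y #10); then A (X #14, Y #11) gives a common subsequence of length 9, and the DP table's final entry dp[14][11] is also 9, so no common subsequence is longer.

9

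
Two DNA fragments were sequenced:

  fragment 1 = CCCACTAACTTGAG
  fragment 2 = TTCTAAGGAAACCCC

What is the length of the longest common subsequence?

6

Taking C at fragment 1[5]=fragment 2[3], then T at fragment 1[6]=fragment 2[4], then A at fragment 1[7]=fragment 2[5], then A at fragment 1[8]=fragment 2[6], then G at fragment 1[12]=fragment 2[8], then A at fragment 1[13]=fragment 2[11] gives a common subsequence of length 6, and the DP table's final entry dp[14][15] is also 6, so no common subsequence is longer.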